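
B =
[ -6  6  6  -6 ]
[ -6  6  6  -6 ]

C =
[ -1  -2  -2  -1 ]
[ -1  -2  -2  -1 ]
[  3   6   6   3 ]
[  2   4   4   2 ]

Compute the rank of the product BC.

First compute BC:
[[  6,  12,  12,   6],
 [  6,  12,  12,   6]]
Now row reduce the product.
R2 ← R2 − R1: [0, 0, 0, 0]
1 nonzero row, so rank(BC) = 1.

1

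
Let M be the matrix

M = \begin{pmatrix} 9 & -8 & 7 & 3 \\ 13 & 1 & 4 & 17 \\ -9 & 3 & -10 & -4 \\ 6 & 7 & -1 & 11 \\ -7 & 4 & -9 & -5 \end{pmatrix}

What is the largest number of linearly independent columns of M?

Row reduce to echelon form.
R2 ← R2 − (13/9)·R1: [0, 113/9, -55/9, 38/3]
R3 ← R3 + R1: [0, -5, -3, -1]
R4 ← R4 − (2/3)·R1: [0, 37/3, -17/3, 9]
R5 ← R5 + (7/9)·R1: [0, -20/9, -32/9, -8/3]
R3 ← R3 + (45/113)·R2: [0, 0, -614/113, 457/113]
R4 ← R4 − (111/113)·R2: [0, 0, 38/113, -389/113]
R5 ← R5 + (20/113)·R2: [0, 0, -524/113, -48/113]
R4 ← R4 + (19/307)·R3: [0, 0, 0, -980/307]
R5 ← R5 − (262/307)·R3: [0, 0, 0, -1190/307]
R5 ← R5 − (17/14)·R4: [0, 0, 0, 0]
Echelon form has 4 nonzero rows, so rank(M) = 4.
The rank gives the maximum number of linearly independent columns: 4.

4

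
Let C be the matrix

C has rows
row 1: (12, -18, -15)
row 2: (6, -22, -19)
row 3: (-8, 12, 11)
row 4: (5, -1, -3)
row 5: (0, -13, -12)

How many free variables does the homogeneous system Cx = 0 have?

Row reduce to echelon form.
R2 ← R2 − (1/2)·R1: [0, -13, -23/2]
R3 ← R3 + (2/3)·R1: [0, 0, 1]
R4 ← R4 − (5/12)·R1: [0, 13/2, 13/4]
R4 ← R4 + (1/2)·R2: [0, 0, -5/2]
R5 ← R5 − R2: [0, 0, -1/2]
R4 ← R4 + (5/2)·R3: [0, 0, 0]
R5 ← R5 + (1/2)·R3: [0, 0, 0]
3 nonzero rows, so rank(C) = 3.
C has 3 columns; by rank–nullity, nullity = 3 − 3 = 0.

0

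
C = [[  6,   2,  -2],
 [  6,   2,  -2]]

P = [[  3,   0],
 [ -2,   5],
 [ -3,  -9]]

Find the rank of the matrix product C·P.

1

First compute CP:
[[ 20,  28],
 [ 20,  28]]
Now row reduce the product.
R2 ← R2 − R1: [0, 0]
1 nonzero row, so rank(CP) = 1.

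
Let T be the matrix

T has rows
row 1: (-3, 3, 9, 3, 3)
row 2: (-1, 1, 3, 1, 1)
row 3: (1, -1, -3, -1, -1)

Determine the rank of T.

1

Row reduce to echelon form.
R2 ← R2 − (1/3)·R1: [0, 0, 0, 0, 0]
R3 ← R3 + (1/3)·R1: [0, 0, 0, 0, 0]
Echelon form has 1 nonzero row, so rank(T) = 1.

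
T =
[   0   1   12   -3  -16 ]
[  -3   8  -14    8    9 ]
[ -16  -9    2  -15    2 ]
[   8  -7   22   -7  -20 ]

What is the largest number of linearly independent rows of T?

Row reduce to echelon form.
Swap R1 ↔ R2
R3 ← R3 − (16/3)·R1: [0, -155/3, 230/3, -173/3, -46]
R4 ← R4 + (8/3)·R1: [0, 43/3, -46/3, 43/3, 4]
R3 ← R3 + (155/3)·R2: [0, 0, 2090/3, -638/3, -2618/3]
R4 ← R4 − (43/3)·R2: [0, 0, -562/3, 172/3, 700/3]
R4 ← R4 + (281/1045)·R3: [0, 0, 0, 14/95, -126/95]
Echelon form has 4 nonzero rows, so rank(T) = 4.
The rank gives the maximum number of linearly independent rows: 4.

4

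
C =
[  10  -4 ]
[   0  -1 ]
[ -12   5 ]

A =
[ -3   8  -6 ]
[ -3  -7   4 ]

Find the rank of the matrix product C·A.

2

First compute CA:
[[-18, 108, -76],
 [  3,   7,  -4],
 [ 21, -131,  92]]
Now row reduce the product.
R2 ← R2 + (1/6)·R1: [0, 25, -50/3]
R3 ← R3 + (7/6)·R1: [0, -5, 10/3]
R3 ← R3 + (1/5)·R2: [0, 0, 0]
2 nonzero rows, so rank(CA) = 2.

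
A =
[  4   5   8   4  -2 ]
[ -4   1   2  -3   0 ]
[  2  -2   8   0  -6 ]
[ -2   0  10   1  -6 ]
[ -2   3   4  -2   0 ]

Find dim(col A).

Row reduce to echelon form.
R2 ← R2 + R1: [0, 6, 10, 1, -2]
R3 ← R3 − (1/2)·R1: [0, -9/2, 4, -2, -5]
R4 ← R4 + (1/2)·R1: [0, 5/2, 14, 3, -7]
R5 ← R5 + (1/2)·R1: [0, 11/2, 8, 0, -1]
R3 ← R3 + (3/4)·R2: [0, 0, 23/2, -5/4, -13/2]
R4 ← R4 − (5/12)·R2: [0, 0, 59/6, 31/12, -37/6]
R5 ← R5 − (11/12)·R2: [0, 0, -7/6, -11/12, 5/6]
R4 ← R4 − (59/69)·R3: [0, 0, 0, 84/23, -14/23]
R5 ← R5 + (7/69)·R3: [0, 0, 0, -24/23, 4/23]
R5 ← R5 + (2/7)·R4: [0, 0, 0, 0, 0]
Echelon form has 4 nonzero rows, so rank(A) = 4.
The column space has dimension equal to the rank: 4.

4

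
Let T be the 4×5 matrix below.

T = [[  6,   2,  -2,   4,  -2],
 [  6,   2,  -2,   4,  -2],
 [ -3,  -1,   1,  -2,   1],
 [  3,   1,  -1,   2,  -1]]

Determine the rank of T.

1

Row reduce to echelon form.
R2 ← R2 − R1: [0, 0, 0, 0, 0]
R3 ← R3 + (1/2)·R1: [0, 0, 0, 0, 0]
R4 ← R4 − (1/2)·R1: [0, 0, 0, 0, 0]
Echelon form has 1 nonzero row, so rank(T) = 1.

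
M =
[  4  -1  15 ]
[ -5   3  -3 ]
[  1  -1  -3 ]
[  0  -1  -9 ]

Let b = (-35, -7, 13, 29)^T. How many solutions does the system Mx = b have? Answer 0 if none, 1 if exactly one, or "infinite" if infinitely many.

infinite

Row reduce the augmented matrix [M | b].
R2 ← R2 + (5/4)·R1: [0, 7/4, 63/4, -203/4]
R3 ← R3 − (1/4)·R1: [0, -3/4, -27/4, 87/4]
R3 ← R3 + (3/7)·R2: [0, 0, 0, 0]
R4 ← R4 + (4/7)·R2: [0, 0, 0, 0]
The echelon form has 2 nonzero rows, and every pivot lies in the first 3 columns, so rank(M) = rank([M|b]) = 2.
The system is consistent.
rank = 2 < 3 unknowns, so there are infinitely many solutions.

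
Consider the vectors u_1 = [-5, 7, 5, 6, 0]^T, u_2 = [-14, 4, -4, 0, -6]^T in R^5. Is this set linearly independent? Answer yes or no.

yes

Form the matrix with these vectors as rows and row reduce.
R2 ← R2 − (14/5)·R1: [0, -78/5, -18, -84/5, -6]
2 nonzero rows, so the 2 vectors span a space of dimension 2.
Since 2 = 2, the vectors are linearly independent.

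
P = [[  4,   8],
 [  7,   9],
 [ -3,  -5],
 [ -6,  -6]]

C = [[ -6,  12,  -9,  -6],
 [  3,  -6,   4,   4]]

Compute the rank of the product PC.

First compute PC:
[[  0,   0,  -4,   8],
 [-15,  30, -27,  -6],
 [  3,  -6,   7,  -2],
 [ 18, -36,  30,  12]]
Now row reduce the product.
Swap R1 ↔ R2
R3 ← R3 + (1/5)·R1: [0, 0, 8/5, -16/5]
R4 ← R4 + (6/5)·R1: [0, 0, -12/5, 24/5]
R3 ← R3 + (2/5)·R2: [0, 0, 0, 0]
R4 ← R4 − (3/5)·R2: [0, 0, 0, 0]
2 nonzero rows, so rank(PC) = 2.

2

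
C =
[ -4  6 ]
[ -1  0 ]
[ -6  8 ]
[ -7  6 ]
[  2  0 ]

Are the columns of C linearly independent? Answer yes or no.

Row reduce C to echelon form.
R2 ← R2 − (1/4)·R1: [0, -3/2]
R3 ← R3 − (3/2)·R1: [0, -1]
R4 ← R4 − (7/4)·R1: [0, -9/2]
R5 ← R5 + (1/2)·R1: [0, 3]
R3 ← R3 − (2/3)·R2: [0, 0]
R4 ← R4 − (3)·R2: [0, 0]
R5 ← R5 + (2)·R2: [0, 0]
2 pivots among 2 columns.
Every column is a pivot column, so the columns are linearly independent.

yes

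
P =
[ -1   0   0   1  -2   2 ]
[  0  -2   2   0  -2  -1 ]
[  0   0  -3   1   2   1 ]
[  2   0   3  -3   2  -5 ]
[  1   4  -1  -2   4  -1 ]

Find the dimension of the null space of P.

Row reduce to echelon form.
R4 ← R4 + (2)·R1: [0, 0, 3, -1, -2, -1]
R5 ← R5 + R1: [0, 4, -1, -1, 2, 1]
R5 ← R5 + (2)·R2: [0, 0, 3, -1, -2, -1]
R4 ← R4 + R3: [0, 0, 0, 0, 0, 0]
R5 ← R5 + R3: [0, 0, 0, 0, 0, 0]
3 nonzero rows, so rank(P) = 3.
P has 6 columns; by rank–nullity, nullity = 6 − 3 = 3.

3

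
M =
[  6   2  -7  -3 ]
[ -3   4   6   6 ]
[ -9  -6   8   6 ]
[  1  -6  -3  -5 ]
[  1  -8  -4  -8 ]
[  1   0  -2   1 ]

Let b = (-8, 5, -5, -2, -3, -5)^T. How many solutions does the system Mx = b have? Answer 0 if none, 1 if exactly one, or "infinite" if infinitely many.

Row reduce the augmented matrix [M | b].
R2 ← R2 + (1/2)·R1: [0, 5, 5/2, 9/2, 1]
R3 ← R3 + (3/2)·R1: [0, -3, -5/2, 3/2, -17]
R4 ← R4 − (1/6)·R1: [0, -19/3, -11/6, -9/2, -2/3]
R5 ← R5 − (1/6)·R1: [0, -25/3, -17/6, -15/2, -5/3]
R6 ← R6 − (1/6)·R1: [0, -1/3, -5/6, 3/2, -11/3]
R3 ← R3 + (3/5)·R2: [0, 0, -1, 21/5, -82/5]
R4 ← R4 + (19/15)·R2: [0, 0, 4/3, 6/5, 3/5]
R5 ← R5 + (5/3)·R2: [0, 0, 4/3, 0, 0]
R6 ← R6 + (1/15)·R2: [0, 0, -2/3, 9/5, -18/5]
R4 ← R4 + (4/3)·R3: [0, 0, 0, 34/5, -319/15]
R5 ← R5 + (4/3)·R3: [0, 0, 0, 28/5, -328/15]
R6 ← R6 − (2/3)·R3: [0, 0, 0, -1, 22/3]
R5 ← R5 − (14/17)·R4: [0, 0, 0, 0, -74/17]
R6 ← R6 + (5/34)·R4: [0, 0, 0, 0, 143/34]
R6 ← R6 + (143/148)·R5: [0, 0, 0, 0, 0]
The echelon form has 5 nonzero rows; the last pivot sits in the augmented column, so rank(M) = 4 but rank([M|b]) = 5.
Since the ranks differ, the system is inconsistent.
It has no solutions.

0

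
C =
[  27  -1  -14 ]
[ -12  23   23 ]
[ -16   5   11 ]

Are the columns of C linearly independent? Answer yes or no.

yes

Row reduce C to echelon form.
R2 ← R2 + (4/9)·R1: [0, 203/9, 151/9]
R3 ← R3 + (16/27)·R1: [0, 119/27, 73/27]
R3 ← R3 − (17/87)·R2: [0, 0, -50/87]
3 pivots among 3 columns.
Every column is a pivot column, so the columns are linearly independent.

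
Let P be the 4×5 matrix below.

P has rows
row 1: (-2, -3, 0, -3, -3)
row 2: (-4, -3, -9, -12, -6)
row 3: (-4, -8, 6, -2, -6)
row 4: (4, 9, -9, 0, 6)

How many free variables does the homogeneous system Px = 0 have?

3

Row reduce to echelon form.
R2 ← R2 − (2)·R1: [0, 3, -9, -6, 0]
R3 ← R3 − (2)·R1: [0, -2, 6, 4, 0]
R4 ← R4 + (2)·R1: [0, 3, -9, -6, 0]
R3 ← R3 + (2/3)·R2: [0, 0, 0, 0, 0]
R4 ← R4 − R2: [0, 0, 0, 0, 0]
2 nonzero rows, so rank(P) = 2.
P has 5 columns; by rank–nullity, nullity = 5 − 2 = 3.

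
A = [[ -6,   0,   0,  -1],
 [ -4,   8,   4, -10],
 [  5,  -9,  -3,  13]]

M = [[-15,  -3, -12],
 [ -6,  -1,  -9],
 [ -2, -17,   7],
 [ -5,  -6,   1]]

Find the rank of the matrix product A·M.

3

First compute AM:
[[ 95,  24,  71],
 [ 54,  -4,  -6],
 [-80, -33,  13]]
Now row reduce the product.
R2 ← R2 − (54/95)·R1: [0, -1676/95, -4404/95]
R3 ← R3 + (16/19)·R1: [0, -243/19, 1383/19]
R3 ← R3 − (1215/1676)·R2: [0, 0, 44580/419]
3 nonzero rows, so rank(AM) = 3.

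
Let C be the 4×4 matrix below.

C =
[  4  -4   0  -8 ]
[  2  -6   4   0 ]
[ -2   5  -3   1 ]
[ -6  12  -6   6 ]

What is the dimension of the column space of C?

Row reduce to echelon form.
R2 ← R2 − (1/2)·R1: [0, -4, 4, 4]
R3 ← R3 + (1/2)·R1: [0, 3, -3, -3]
R4 ← R4 + (3/2)·R1: [0, 6, -6, -6]
R3 ← R3 + (3/4)·R2: [0, 0, 0, 0]
R4 ← R4 + (3/2)·R2: [0, 0, 0, 0]
Echelon form has 2 nonzero rows, so rank(C) = 2.
The column space has dimension equal to the rank: 2.

2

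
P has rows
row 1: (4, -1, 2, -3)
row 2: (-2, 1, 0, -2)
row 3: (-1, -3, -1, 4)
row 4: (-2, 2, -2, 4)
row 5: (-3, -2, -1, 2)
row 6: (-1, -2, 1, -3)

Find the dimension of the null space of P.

1

Row reduce to echelon form.
R2 ← R2 + (1/2)·R1: [0, 1/2, 1, -7/2]
R3 ← R3 + (1/4)·R1: [0, -13/4, -1/2, 13/4]
R4 ← R4 + (1/2)·R1: [0, 3/2, -1, 5/2]
R5 ← R5 + (3/4)·R1: [0, -11/4, 1/2, -1/4]
R6 ← R6 + (1/4)·R1: [0, -9/4, 3/2, -15/4]
R3 ← R3 + (13/2)·R2: [0, 0, 6, -39/2]
R4 ← R4 − (3)·R2: [0, 0, -4, 13]
R5 ← R5 + (11/2)·R2: [0, 0, 6, -39/2]
R6 ← R6 + (9/2)·R2: [0, 0, 6, -39/2]
R4 ← R4 + (2/3)·R3: [0, 0, 0, 0]
R5 ← R5 − R3: [0, 0, 0, 0]
R6 ← R6 − R3: [0, 0, 0, 0]
3 nonzero rows, so rank(P) = 3.
P has 4 columns; by rank–nullity, nullity = 4 − 3 = 1.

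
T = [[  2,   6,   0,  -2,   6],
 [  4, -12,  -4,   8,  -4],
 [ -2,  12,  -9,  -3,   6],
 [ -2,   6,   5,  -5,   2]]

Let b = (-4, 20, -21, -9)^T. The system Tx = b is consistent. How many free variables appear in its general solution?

Row reduce the augmented matrix [T | b].
R2 ← R2 − (2)·R1: [0, -24, -4, 12, -16, 28]
R3 ← R3 + R1: [0, 18, -9, -5, 12, -25]
R4 ← R4 + R1: [0, 12, 5, -7, 8, -13]
R3 ← R3 + (3/4)·R2: [0, 0, -12, 4, 0, -4]
R4 ← R4 + (1/2)·R2: [0, 0, 3, -1, 0, 1]
R4 ← R4 + (1/4)·R3: [0, 0, 0, 0, 0, 0]
The echelon form has 3 nonzero rows, and every pivot lies in the first 5 columns, so rank(T) = rank([T|b]) = 3.
The system is consistent.
Free variables = (unknowns) − (rank) = 5 − 3 = 2.

2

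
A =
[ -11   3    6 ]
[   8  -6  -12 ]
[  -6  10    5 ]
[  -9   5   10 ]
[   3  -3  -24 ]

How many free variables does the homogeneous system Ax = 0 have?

Row reduce to echelon form.
R2 ← R2 + (8/11)·R1: [0, -42/11, -84/11]
R3 ← R3 − (6/11)·R1: [0, 92/11, 19/11]
R4 ← R4 − (9/11)·R1: [0, 28/11, 56/11]
R5 ← R5 + (3/11)·R1: [0, -24/11, -246/11]
R3 ← R3 + (46/21)·R2: [0, 0, -15]
R4 ← R4 + (2/3)·R2: [0, 0, 0]
R5 ← R5 − (4/7)·R2: [0, 0, -18]
R5 ← R5 − (6/5)·R3: [0, 0, 0]
3 nonzero rows, so rank(A) = 3.
A has 3 columns; by rank–nullity, nullity = 3 − 3 = 0.

0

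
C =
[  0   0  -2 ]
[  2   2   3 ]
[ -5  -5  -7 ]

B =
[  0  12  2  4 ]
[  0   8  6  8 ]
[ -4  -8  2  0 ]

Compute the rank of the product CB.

First compute CB:
[[  8,  16,  -4,   0],
 [-12,  16,  22,  24],
 [ 28, -44, -54, -60]]
Now row reduce the product.
R2 ← R2 + (3/2)·R1: [0, 40, 16, 24]
R3 ← R3 − (7/2)·R1: [0, -100, -40, -60]
R3 ← R3 + (5/2)·R2: [0, 0, 0, 0]
2 nonzero rows, so rank(CB) = 2.

2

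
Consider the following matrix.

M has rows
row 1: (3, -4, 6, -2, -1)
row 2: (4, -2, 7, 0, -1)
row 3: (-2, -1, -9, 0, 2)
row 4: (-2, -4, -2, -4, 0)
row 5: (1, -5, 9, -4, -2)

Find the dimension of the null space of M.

Row reduce to echelon form.
R2 ← R2 − (4/3)·R1: [0, 10/3, -1, 8/3, 1/3]
R3 ← R3 + (2/3)·R1: [0, -11/3, -5, -4/3, 4/3]
R4 ← R4 + (2/3)·R1: [0, -20/3, 2, -16/3, -2/3]
R5 ← R5 − (1/3)·R1: [0, -11/3, 7, -10/3, -5/3]
R3 ← R3 + (11/10)·R2: [0, 0, -61/10, 8/5, 17/10]
R4 ← R4 + (2)·R2: [0, 0, 0, 0, 0]
R5 ← R5 + (11/10)·R2: [0, 0, 59/10, -2/5, -13/10]
R5 ← R5 + (59/61)·R3: [0, 0, 0, 70/61, 21/61]
Swap R4 ↔ R5
4 nonzero rows, so rank(M) = 4.
M has 5 columns; by rank–nullity, nullity = 5 − 4 = 1.

1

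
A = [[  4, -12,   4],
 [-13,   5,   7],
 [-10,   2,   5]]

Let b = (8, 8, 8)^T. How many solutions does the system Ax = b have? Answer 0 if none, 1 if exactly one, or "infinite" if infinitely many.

1

Row reduce the augmented matrix [A | b].
R2 ← R2 + (13/4)·R1: [0, -34, 20, 34]
R3 ← R3 + (5/2)·R1: [0, -28, 15, 28]
R3 ← R3 − (14/17)·R2: [0, 0, -25/17, 0]
The echelon form has 3 nonzero rows, and every pivot lies in the first 3 columns, so rank(A) = rank([A|b]) = 3.
The system is consistent.
rank = 3 = number of unknowns, so the solution is unique.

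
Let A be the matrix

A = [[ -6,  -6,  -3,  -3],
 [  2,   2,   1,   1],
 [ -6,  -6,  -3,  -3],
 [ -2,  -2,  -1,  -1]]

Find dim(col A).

Row reduce to echelon form.
R2 ← R2 + (1/3)·R1: [0, 0, 0, 0]
R3 ← R3 − R1: [0, 0, 0, 0]
R4 ← R4 − (1/3)·R1: [0, 0, 0, 0]
Echelon form has 1 nonzero row, so rank(A) = 1.
The column space has dimension equal to the rank: 1.

1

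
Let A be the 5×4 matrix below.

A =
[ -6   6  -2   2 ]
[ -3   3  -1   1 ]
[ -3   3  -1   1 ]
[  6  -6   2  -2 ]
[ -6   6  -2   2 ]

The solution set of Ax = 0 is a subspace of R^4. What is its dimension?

3

Row reduce to echelon form.
R2 ← R2 − (1/2)·R1: [0, 0, 0, 0]
R3 ← R3 − (1/2)·R1: [0, 0, 0, 0]
R4 ← R4 + R1: [0, 0, 0, 0]
R5 ← R5 − R1: [0, 0, 0, 0]
1 nonzero row, so rank(A) = 1.
A has 4 columns; by rank–nullity, nullity = 4 − 1 = 3.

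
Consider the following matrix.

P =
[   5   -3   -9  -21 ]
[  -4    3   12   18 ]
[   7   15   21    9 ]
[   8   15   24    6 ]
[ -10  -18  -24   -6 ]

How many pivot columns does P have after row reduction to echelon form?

3

Row reduce to echelon form.
R2 ← R2 + (4/5)·R1: [0, 3/5, 24/5, 6/5]
R3 ← R3 − (7/5)·R1: [0, 96/5, 168/5, 192/5]
R4 ← R4 − (8/5)·R1: [0, 99/5, 192/5, 198/5]
R5 ← R5 + (2)·R1: [0, -24, -42, -48]
R3 ← R3 − (32)·R2: [0, 0, -120, 0]
R4 ← R4 − (33)·R2: [0, 0, -120, 0]
R5 ← R5 + (40)·R2: [0, 0, 150, 0]
R4 ← R4 − R3: [0, 0, 0, 0]
R5 ← R5 + (5/4)·R3: [0, 0, 0, 0]
Echelon form has 3 nonzero rows, so rank(P) = 3.
Each nonzero row contributes one pivot column: 3 pivot columns.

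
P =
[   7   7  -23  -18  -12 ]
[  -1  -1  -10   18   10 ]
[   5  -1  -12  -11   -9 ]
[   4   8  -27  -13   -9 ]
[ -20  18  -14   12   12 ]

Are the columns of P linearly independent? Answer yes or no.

no

Row reduce P to echelon form.
R2 ← R2 + (1/7)·R1: [0, 0, -93/7, 108/7, 58/7]
R3 ← R3 − (5/7)·R1: [0, -6, 31/7, 13/7, -3/7]
R4 ← R4 − (4/7)·R1: [0, 4, -97/7, -19/7, -15/7]
R5 ← R5 + (20/7)·R1: [0, 38, -558/7, -276/7, -156/7]
Swap R2 ↔ R3
R4 ← R4 + (2/3)·R2: [0, 0, -229/21, -31/21, -17/7]
R5 ← R5 + (19/3)·R2: [0, 0, -155/3, -83/3, -25]
R4 ← R4 − (229/279)·R3: [0, 0, 0, -1315/93, -2575/279]
R5 ← R5 − (35/9)·R3: [0, 0, 0, -263/3, -515/9]
R5 ← R5 − (31/5)·R4: [0, 0, 0, 0, 0]
4 pivots among 5 columns.
Only 4 < 5 pivot columns, so the columns are linearly dependent.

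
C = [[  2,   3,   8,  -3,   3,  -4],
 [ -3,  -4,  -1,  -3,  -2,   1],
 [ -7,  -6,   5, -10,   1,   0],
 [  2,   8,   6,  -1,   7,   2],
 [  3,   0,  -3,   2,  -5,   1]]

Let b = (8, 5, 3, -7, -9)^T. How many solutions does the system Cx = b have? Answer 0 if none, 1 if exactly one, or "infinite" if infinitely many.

0

Row reduce the augmented matrix [C | b].
R2 ← R2 + (3/2)·R1: [0, 1/2, 11, -15/2, 5/2, -5, 17]
R3 ← R3 + (7/2)·R1: [0, 9/2, 33, -41/2, 23/2, -14, 31]
R4 ← R4 − R1: [0, 5, -2, 2, 4, 6, -15]
R5 ← R5 − (3/2)·R1: [0, -9/2, -15, 13/2, -19/2, 7, -21]
R3 ← R3 − (9)·R2: [0, 0, -66, 47, -11, 31, -122]
R4 ← R4 − (10)·R2: [0, 0, -112, 77, -21, 56, -185]
R5 ← R5 + (9)·R2: [0, 0, 84, -61, 13, -38, 132]
R4 ← R4 − (56/33)·R3: [0, 0, 0, -91/33, -7/3, 112/33, 727/33]
R5 ← R5 + (14/11)·R3: [0, 0, 0, -13/11, -1, 16/11, -256/11]
R5 ← R5 − (3/7)·R4: [0, 0, 0, 0, 0, 0, -229/7]
The echelon form has 5 nonzero rows; the last pivot sits in the augmented column, so rank(C) = 4 but rank([C|b]) = 5.
Since the ranks differ, the system is inconsistent.
It has no solutions.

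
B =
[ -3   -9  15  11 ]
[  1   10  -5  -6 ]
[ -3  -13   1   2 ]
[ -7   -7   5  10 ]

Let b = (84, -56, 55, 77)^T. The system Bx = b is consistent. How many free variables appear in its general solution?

0

Row reduce the augmented matrix [B | b].
R2 ← R2 + (1/3)·R1: [0, 7, 0, -7/3, -28]
R3 ← R3 − R1: [0, -4, -14, -9, -29]
R4 ← R4 − (7/3)·R1: [0, 14, -30, -47/3, -119]
R3 ← R3 + (4/7)·R2: [0, 0, -14, -31/3, -45]
R4 ← R4 − (2)·R2: [0, 0, -30, -11, -63]
R4 ← R4 − (15/7)·R3: [0, 0, 0, 78/7, 234/7]
The echelon form has 4 nonzero rows, and every pivot lies in the first 4 columns, so rank(B) = rank([B|b]) = 4.
The system is consistent.
Free variables = (unknowns) − (rank) = 4 − 4 = 0.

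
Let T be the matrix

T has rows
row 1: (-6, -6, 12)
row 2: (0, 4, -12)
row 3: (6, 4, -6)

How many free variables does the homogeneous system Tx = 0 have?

Row reduce to echelon form.
R3 ← R3 + R1: [0, -2, 6]
R3 ← R3 + (1/2)·R2: [0, 0, 0]
2 nonzero rows, so rank(T) = 2.
T has 3 columns; by rank–nullity, nullity = 3 − 2 = 1.

1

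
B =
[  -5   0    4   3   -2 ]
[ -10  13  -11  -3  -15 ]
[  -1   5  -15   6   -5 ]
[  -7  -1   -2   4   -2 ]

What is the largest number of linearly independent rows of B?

Row reduce to echelon form.
R2 ← R2 − (2)·R1: [0, 13, -19, -9, -11]
R3 ← R3 − (1/5)·R1: [0, 5, -79/5, 27/5, -23/5]
R4 ← R4 − (7/5)·R1: [0, -1, -38/5, -1/5, 4/5]
R3 ← R3 − (5/13)·R2: [0, 0, -552/65, 576/65, -24/65]
R4 ← R4 + (1/13)·R2: [0, 0, -589/65, -58/65, -3/65]
R4 ← R4 − (589/552)·R3: [0, 0, 0, -238/23, 8/23]
Echelon form has 4 nonzero rows, so rank(B) = 4.
The rank gives the maximum number of linearly independent rows: 4.

4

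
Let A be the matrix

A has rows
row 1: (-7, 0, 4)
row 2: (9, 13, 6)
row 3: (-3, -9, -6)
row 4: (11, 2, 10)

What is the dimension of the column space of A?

Row reduce to echelon form.
R2 ← R2 + (9/7)·R1: [0, 13, 78/7]
R3 ← R3 − (3/7)·R1: [0, -9, -54/7]
R4 ← R4 + (11/7)·R1: [0, 2, 114/7]
R3 ← R3 + (9/13)·R2: [0, 0, 0]
R4 ← R4 − (2/13)·R2: [0, 0, 102/7]
Swap R3 ↔ R4
Echelon form has 3 nonzero rows, so rank(A) = 3.
The column space has dimension equal to the rank: 3.

3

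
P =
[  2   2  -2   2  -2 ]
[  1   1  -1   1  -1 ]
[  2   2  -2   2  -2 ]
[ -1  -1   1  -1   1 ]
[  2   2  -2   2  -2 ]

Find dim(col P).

Row reduce to echelon form.
R2 ← R2 − (1/2)·R1: [0, 0, 0, 0, 0]
R3 ← R3 − R1: [0, 0, 0, 0, 0]
R4 ← R4 + (1/2)·R1: [0, 0, 0, 0, 0]
R5 ← R5 − R1: [0, 0, 0, 0, 0]
Echelon form has 1 nonzero row, so rank(P) = 1.
The column space has dimension equal to the rank: 1.

1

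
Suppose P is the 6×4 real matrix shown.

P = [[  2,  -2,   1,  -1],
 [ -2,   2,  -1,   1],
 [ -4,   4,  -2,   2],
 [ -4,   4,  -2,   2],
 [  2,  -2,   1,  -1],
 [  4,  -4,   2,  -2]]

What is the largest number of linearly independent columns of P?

1

Row reduce to echelon form.
R2 ← R2 + R1: [0, 0, 0, 0]
R3 ← R3 + (2)·R1: [0, 0, 0, 0]
R4 ← R4 + (2)·R1: [0, 0, 0, 0]
R5 ← R5 − R1: [0, 0, 0, 0]
R6 ← R6 − (2)·R1: [0, 0, 0, 0]
Echelon form has 1 nonzero row, so rank(P) = 1.
The rank gives the maximum number of linearly independent columns: 1.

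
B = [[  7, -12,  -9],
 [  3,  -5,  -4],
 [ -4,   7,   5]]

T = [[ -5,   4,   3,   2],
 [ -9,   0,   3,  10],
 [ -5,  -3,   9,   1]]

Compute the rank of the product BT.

2

First compute BT:
[[118,  55, -96, -115],
 [ 50,  24, -42, -48],
 [-68, -31,  54,  67]]
Now row reduce the product.
R2 ← R2 − (25/59)·R1: [0, 41/59, -78/59, 43/59]
R3 ← R3 + (34/59)·R1: [0, 41/59, -78/59, 43/59]
R3 ← R3 − R2: [0, 0, 0, 0]
2 nonzero rows, so rank(BT) = 2.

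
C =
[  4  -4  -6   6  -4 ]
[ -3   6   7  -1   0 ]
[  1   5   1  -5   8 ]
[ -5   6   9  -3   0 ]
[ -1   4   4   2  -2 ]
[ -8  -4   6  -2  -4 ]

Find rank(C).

Row reduce to echelon form.
R2 ← R2 + (3/4)·R1: [0, 3, 5/2, 7/2, -3]
R3 ← R3 − (1/4)·R1: [0, 6, 5/2, -13/2, 9]
R4 ← R4 + (5/4)·R1: [0, 1, 3/2, 9/2, -5]
R5 ← R5 + (1/4)·R1: [0, 3, 5/2, 7/2, -3]
R6 ← R6 + (2)·R1: [0, -12, -6, 10, -12]
R3 ← R3 − (2)·R2: [0, 0, -5/2, -27/2, 15]
R4 ← R4 − (1/3)·R2: [0, 0, 2/3, 10/3, -4]
R5 ← R5 − R2: [0, 0, 0, 0, 0]
R6 ← R6 + (4)·R2: [0, 0, 4, 24, -24]
R4 ← R4 + (4/15)·R3: [0, 0, 0, -4/15, 0]
R6 ← R6 + (8/5)·R3: [0, 0, 0, 12/5, 0]
R6 ← R6 + (9)·R4: [0, 0, 0, 0, 0]
Echelon form has 4 nonzero rows, so rank(C) = 4.

4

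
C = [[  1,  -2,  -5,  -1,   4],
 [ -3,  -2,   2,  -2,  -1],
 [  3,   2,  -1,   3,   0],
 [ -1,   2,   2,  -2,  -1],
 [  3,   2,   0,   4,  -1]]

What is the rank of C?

3

Row reduce to echelon form.
R2 ← R2 + (3)·R1: [0, -8, -13, -5, 11]
R3 ← R3 − (3)·R1: [0, 8, 14, 6, -12]
R4 ← R4 + R1: [0, 0, -3, -3, 3]
R5 ← R5 − (3)·R1: [0, 8, 15, 7, -13]
R3 ← R3 + R2: [0, 0, 1, 1, -1]
R5 ← R5 + R2: [0, 0, 2, 2, -2]
R4 ← R4 + (3)·R3: [0, 0, 0, 0, 0]
R5 ← R5 − (2)·R3: [0, 0, 0, 0, 0]
Echelon form has 3 nonzero rows, so rank(C) = 3.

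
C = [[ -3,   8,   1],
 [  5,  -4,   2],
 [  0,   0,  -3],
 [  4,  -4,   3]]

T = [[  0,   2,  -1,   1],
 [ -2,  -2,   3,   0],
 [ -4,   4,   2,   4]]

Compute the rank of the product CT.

First compute CT:
[[-20, -18,  29,   1],
 [  0,  26, -13,  13],
 [ 12, -12,  -6, -12],
 [ -4,  28, -10,  16]]
Now row reduce the product.
R3 ← R3 + (3/5)·R1: [0, -114/5, 57/5, -57/5]
R4 ← R4 − (1/5)·R1: [0, 158/5, -79/5, 79/5]
R3 ← R3 + (57/65)·R2: [0, 0, 0, 0]
R4 ← R4 − (79/65)·R2: [0, 0, 0, 0]
2 nonzero rows, so rank(CT) = 2.

2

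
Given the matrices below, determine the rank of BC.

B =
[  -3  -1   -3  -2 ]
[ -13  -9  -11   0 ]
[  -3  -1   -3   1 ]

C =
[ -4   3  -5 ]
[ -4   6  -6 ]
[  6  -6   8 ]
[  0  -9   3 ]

First compute BC:
[[ -2,  21,  -9],
 [ 22, -27,  31],
 [ -2,  -6,   0]]
Now row reduce the product.
R2 ← R2 + (11)·R1: [0, 204, -68]
R3 ← R3 − R1: [0, -27, 9]
R3 ← R3 + (9/68)·R2: [0, 0, 0]
2 nonzero rows, so rank(BC) = 2.

2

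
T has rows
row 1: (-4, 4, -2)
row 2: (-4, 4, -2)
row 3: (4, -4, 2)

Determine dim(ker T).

Row reduce to echelon form.
R2 ← R2 − R1: [0, 0, 0]
R3 ← R3 + R1: [0, 0, 0]
1 nonzero row, so rank(T) = 1.
T has 3 columns; by rank–nullity, nullity = 3 − 1 = 2.

2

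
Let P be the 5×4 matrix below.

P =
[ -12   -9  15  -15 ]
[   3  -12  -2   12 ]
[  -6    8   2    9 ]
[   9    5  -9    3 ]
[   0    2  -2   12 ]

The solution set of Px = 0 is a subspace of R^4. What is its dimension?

Row reduce to echelon form.
R2 ← R2 + (1/4)·R1: [0, -57/4, 7/4, 33/4]
R3 ← R3 − (1/2)·R1: [0, 25/2, -11/2, 33/2]
R4 ← R4 + (3/4)·R1: [0, -7/4, 9/4, -33/4]
R3 ← R3 + (50/57)·R2: [0, 0, -226/57, 451/19]
R4 ← R4 − (7/57)·R2: [0, 0, 116/57, -176/19]
R5 ← R5 + (8/57)·R2: [0, 0, -100/57, 250/19]
R4 ← R4 + (58/113)·R3: [0, 0, 0, 330/113]
R5 ← R5 − (50/113)·R3: [0, 0, 0, 300/113]
R5 ← R5 − (10/11)·R4: [0, 0, 0, 0]
4 nonzero rows, so rank(P) = 4.
P has 4 columns; by rank–nullity, nullity = 4 − 4 = 0.

0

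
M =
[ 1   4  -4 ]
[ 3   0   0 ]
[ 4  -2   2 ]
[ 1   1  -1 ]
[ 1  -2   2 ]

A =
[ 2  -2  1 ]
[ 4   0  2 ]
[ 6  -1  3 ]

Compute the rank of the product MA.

First compute MA:
[[ -6,   2,  -3],
 [  6,  -6,   3],
 [ 12, -10,   6],
 [  0,  -1,   0],
 [  6,  -4,   3]]
Now row reduce the product.
R2 ← R2 + R1: [0, -4, 0]
R3 ← R3 + (2)·R1: [0, -6, 0]
R5 ← R5 + R1: [0, -2, 0]
R3 ← R3 − (3/2)·R2: [0, 0, 0]
R4 ← R4 − (1/4)·R2: [0, 0, 0]
R5 ← R5 − (1/2)·R2: [0, 0, 0]
2 nonzero rows, so rank(MA) = 2.

2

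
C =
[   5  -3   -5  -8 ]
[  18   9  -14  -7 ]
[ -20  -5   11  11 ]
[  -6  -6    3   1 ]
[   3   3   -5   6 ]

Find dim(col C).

4

Row reduce to echelon form.
R2 ← R2 − (18/5)·R1: [0, 99/5, 4, 109/5]
R3 ← R3 + (4)·R1: [0, -17, -9, -21]
R4 ← R4 + (6/5)·R1: [0, -48/5, -3, -43/5]
R5 ← R5 − (3/5)·R1: [0, 24/5, -2, 54/5]
R3 ← R3 + (85/99)·R2: [0, 0, -551/99, -226/99]
R4 ← R4 + (16/33)·R2: [0, 0, -35/33, 65/33]
R5 ← R5 − (8/33)·R2: [0, 0, -98/33, 182/33]
R4 ← R4 − (105/551)·R3: [0, 0, 0, 1325/551]
R5 ← R5 − (294/551)·R3: [0, 0, 0, 3710/551]
R5 ← R5 − (14/5)·R4: [0, 0, 0, 0]
Echelon form has 4 nonzero rows, so rank(C) = 4.
The column space has dimension equal to the rank: 4.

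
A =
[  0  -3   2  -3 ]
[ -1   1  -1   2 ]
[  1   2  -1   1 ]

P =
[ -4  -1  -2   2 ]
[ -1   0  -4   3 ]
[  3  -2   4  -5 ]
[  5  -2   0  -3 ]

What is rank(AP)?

First compute AP:
[[ -6,   2,  20, -10],
 [ 10,  -1,  -6,   0],
 [ -4,  -1, -14,  10]]
Now row reduce the product.
R2 ← R2 + (5/3)·R1: [0, 7/3, 82/3, -50/3]
R3 ← R3 − (2/3)·R1: [0, -7/3, -82/3, 50/3]
R3 ← R3 + R2: [0, 0, 0, 0]
2 nonzero rows, so rank(AP) = 2.

2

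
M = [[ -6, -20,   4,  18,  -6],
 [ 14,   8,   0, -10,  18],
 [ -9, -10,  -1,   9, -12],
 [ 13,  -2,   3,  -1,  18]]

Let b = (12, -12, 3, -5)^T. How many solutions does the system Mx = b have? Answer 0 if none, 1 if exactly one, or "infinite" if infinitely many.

infinite

Row reduce the augmented matrix [M | b].
R2 ← R2 + (7/3)·R1: [0, -116/3, 28/3, 32, 4, 16]
R3 ← R3 − (3/2)·R1: [0, 20, -7, -18, -3, -15]
R4 ← R4 + (13/6)·R1: [0, -136/3, 35/3, 38, 5, 21]
R3 ← R3 + (15/29)·R2: [0, 0, -63/29, -42/29, -27/29, -195/29]
R4 ← R4 − (34/29)·R2: [0, 0, 21/29, 14/29, 9/29, 65/29]
R4 ← R4 + (1/3)·R3: [0, 0, 0, 0, 0, 0]
The echelon form has 3 nonzero rows, and every pivot lies in the first 5 columns, so rank(M) = rank([M|b]) = 3.
The system is consistent.
rank = 3 < 5 unknowns, so there are infinitely many solutions.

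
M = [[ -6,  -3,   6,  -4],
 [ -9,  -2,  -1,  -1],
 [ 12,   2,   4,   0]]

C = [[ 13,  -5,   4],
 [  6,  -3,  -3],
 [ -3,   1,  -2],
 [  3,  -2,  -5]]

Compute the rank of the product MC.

First compute MC:
[[-126,  53,  -7],
 [-129,  52, -23],
 [156, -62,  34]]
Now row reduce the product.
R2 ← R2 − (43/42)·R1: [0, -95/42, -95/6]
R3 ← R3 + (26/21)·R1: [0, 76/21, 76/3]
R3 ← R3 + (8/5)·R2: [0, 0, 0]
2 nonzero rows, so rank(MC) = 2.

2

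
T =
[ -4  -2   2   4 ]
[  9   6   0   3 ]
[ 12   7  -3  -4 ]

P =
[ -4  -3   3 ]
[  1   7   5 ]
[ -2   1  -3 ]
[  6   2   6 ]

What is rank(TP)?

2

First compute TP:
[[ 34,   8,  -4],
 [-12,  21,  75],
 [-59,   2,  56]]
Now row reduce the product.
R2 ← R2 + (6/17)·R1: [0, 405/17, 1251/17]
R3 ← R3 + (59/34)·R1: [0, 270/17, 834/17]
R3 ← R3 − (2/3)·R2: [0, 0, 0]
2 nonzero rows, so rank(TP) = 2.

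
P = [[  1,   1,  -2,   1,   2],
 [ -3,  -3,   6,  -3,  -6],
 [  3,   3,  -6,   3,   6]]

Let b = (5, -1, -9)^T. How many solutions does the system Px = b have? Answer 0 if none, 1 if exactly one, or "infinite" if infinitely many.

Row reduce the augmented matrix [P | b].
R2 ← R2 + (3)·R1: [0, 0, 0, 0, 0, 14]
R3 ← R3 − (3)·R1: [0, 0, 0, 0, 0, -24]
R3 ← R3 + (12/7)·R2: [0, 0, 0, 0, 0, 0]
The echelon form has 2 nonzero rows; the last pivot sits in the augmented column, so rank(P) = 1 but rank([P|b]) = 2.
Since the ranks differ, the system is inconsistent.
It has no solutions.

0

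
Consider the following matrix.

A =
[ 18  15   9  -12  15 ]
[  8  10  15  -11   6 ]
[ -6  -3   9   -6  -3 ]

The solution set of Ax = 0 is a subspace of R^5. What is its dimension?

2

Row reduce to echelon form.
R2 ← R2 − (4/9)·R1: [0, 10/3, 11, -17/3, -2/3]
R3 ← R3 + (1/3)·R1: [0, 2, 12, -10, 2]
R3 ← R3 − (3/5)·R2: [0, 0, 27/5, -33/5, 12/5]
3 nonzero rows, so rank(A) = 3.
A has 5 columns; by rank–nullity, nullity = 5 − 3 = 2.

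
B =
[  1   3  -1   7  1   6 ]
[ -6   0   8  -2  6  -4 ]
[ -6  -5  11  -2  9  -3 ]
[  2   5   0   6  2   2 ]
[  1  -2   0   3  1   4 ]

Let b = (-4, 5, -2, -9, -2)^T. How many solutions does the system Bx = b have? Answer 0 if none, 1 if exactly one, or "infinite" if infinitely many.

Row reduce the augmented matrix [B | b].
R2 ← R2 + (6)·R1: [0, 18, 2, 40, 12, 32, -19]
R3 ← R3 + (6)·R1: [0, 13, 5, 40, 15, 33, -26]
R4 ← R4 − (2)·R1: [0, -1, 2, -8, 0, -10, -1]
R5 ← R5 − R1: [0, -5, 1, -4, 0, -2, 2]
R3 ← R3 − (13/18)·R2: [0, 0, 32/9, 100/9, 19/3, 89/9, -221/18]
R4 ← R4 + (1/18)·R2: [0, 0, 19/9, -52/9, 2/3, -74/9, -37/18]
R5 ← R5 + (5/18)·R2: [0, 0, 14/9, 64/9, 10/3, 62/9, -59/18]
R4 ← R4 − (19/32)·R3: [0, 0, 0, -99/8, -99/32, -451/32, 335/64]
R5 ← R5 − (7/16)·R3: [0, 0, 0, 9/4, 9/16, 41/16, 67/32]
R5 ← R5 + (2/11)·R4: [0, 0, 0, 0, 0, 0, 67/22]
The echelon form has 5 nonzero rows; the last pivot sits in the augmented column, so rank(B) = 4 but rank([B|b]) = 5.
Since the ranks differ, the system is inconsistent.
It has no solutions.

0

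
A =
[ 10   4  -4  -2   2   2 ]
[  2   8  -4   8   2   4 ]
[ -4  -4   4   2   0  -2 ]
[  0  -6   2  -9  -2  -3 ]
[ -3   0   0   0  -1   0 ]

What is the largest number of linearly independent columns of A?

3

Row reduce to echelon form.
R2 ← R2 − (1/5)·R1: [0, 36/5, -16/5, 42/5, 8/5, 18/5]
R3 ← R3 + (2/5)·R1: [0, -12/5, 12/5, 6/5, 4/5, -6/5]
R5 ← R5 + (3/10)·R1: [0, 6/5, -6/5, -3/5, -2/5, 3/5]
R3 ← R3 + (1/3)·R2: [0, 0, 4/3, 4, 4/3, 0]
R4 ← R4 + (5/6)·R2: [0, 0, -2/3, -2, -2/3, 0]
R5 ← R5 − (1/6)·R2: [0, 0, -2/3, -2, -2/3, 0]
R4 ← R4 + (1/2)·R3: [0, 0, 0, 0, 0, 0]
R5 ← R5 + (1/2)·R3: [0, 0, 0, 0, 0, 0]
Echelon form has 3 nonzero rows, so rank(A) = 3.
The rank gives the maximum number of linearly independent columns: 3.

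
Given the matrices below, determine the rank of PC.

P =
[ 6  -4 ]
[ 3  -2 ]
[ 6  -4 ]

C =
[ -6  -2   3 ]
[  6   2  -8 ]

First compute PC:
[[-60, -20,  50],
 [-30, -10,  25],
 [-60, -20,  50]]
Now row reduce the product.
R2 ← R2 − (1/2)·R1: [0, 0, 0]
R3 ← R3 − R1: [0, 0, 0]
1 nonzero row, so rank(PC) = 1.

1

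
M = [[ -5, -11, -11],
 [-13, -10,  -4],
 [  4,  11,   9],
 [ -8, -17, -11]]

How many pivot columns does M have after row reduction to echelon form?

Row reduce to echelon form.
R2 ← R2 − (13/5)·R1: [0, 93/5, 123/5]
R3 ← R3 + (4/5)·R1: [0, 11/5, 1/5]
R4 ← R4 − (8/5)·R1: [0, 3/5, 33/5]
R3 ← R3 − (11/93)·R2: [0, 0, -84/31]
R4 ← R4 − (1/31)·R2: [0, 0, 180/31]
R4 ← R4 + (15/7)·R3: [0, 0, 0]
Echelon form has 3 nonzero rows, so rank(M) = 3.
Each nonzero row contributes one pivot column: 3 pivot columns.

3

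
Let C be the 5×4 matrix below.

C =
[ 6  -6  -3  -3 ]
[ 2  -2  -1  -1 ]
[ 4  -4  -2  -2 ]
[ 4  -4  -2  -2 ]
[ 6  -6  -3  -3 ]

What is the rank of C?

1

Row reduce to echelon form.
R2 ← R2 − (1/3)·R1: [0, 0, 0, 0]
R3 ← R3 − (2/3)·R1: [0, 0, 0, 0]
R4 ← R4 − (2/3)·R1: [0, 0, 0, 0]
R5 ← R5 − R1: [0, 0, 0, 0]
Echelon form has 1 nonzero row, so rank(C) = 1.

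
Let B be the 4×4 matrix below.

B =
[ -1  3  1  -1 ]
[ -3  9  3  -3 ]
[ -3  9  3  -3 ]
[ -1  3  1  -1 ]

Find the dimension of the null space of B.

3

Row reduce to echelon form.
R2 ← R2 − (3)·R1: [0, 0, 0, 0]
R3 ← R3 − (3)·R1: [0, 0, 0, 0]
R4 ← R4 − R1: [0, 0, 0, 0]
1 nonzero row, so rank(B) = 1.
B has 4 columns; by rank–nullity, nullity = 4 − 1 = 3.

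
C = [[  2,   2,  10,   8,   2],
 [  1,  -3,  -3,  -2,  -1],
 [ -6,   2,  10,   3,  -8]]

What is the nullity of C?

Row reduce to echelon form.
R2 ← R2 − (1/2)·R1: [0, -4, -8, -6, -2]
R3 ← R3 + (3)·R1: [0, 8, 40, 27, -2]
R3 ← R3 + (2)·R2: [0, 0, 24, 15, -6]
3 nonzero rows, so rank(C) = 3.
C has 5 columns; by rank–nullity, nullity = 5 − 3 = 2.

2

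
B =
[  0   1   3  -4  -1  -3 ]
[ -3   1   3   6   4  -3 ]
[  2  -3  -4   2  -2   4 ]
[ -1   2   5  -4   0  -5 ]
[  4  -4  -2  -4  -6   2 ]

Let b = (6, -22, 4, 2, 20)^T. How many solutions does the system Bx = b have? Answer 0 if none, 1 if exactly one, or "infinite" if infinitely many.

infinite

Row reduce the augmented matrix [B | b].
Swap R1 ↔ R2
R3 ← R3 + (2/3)·R1: [0, -7/3, -2, 6, 2/3, 2, -32/3]
R4 ← R4 − (1/3)·R1: [0, 5/3, 4, -6, -4/3, -4, 28/3]
R5 ← R5 + (4/3)·R1: [0, -8/3, 2, 4, -2/3, -2, -28/3]
R3 ← R3 + (7/3)·R2: [0, 0, 5, -10/3, -5/3, -5, 10/3]
R4 ← R4 − (5/3)·R2: [0, 0, -1, 2/3, 1/3, 1, -2/3]
R5 ← R5 + (8/3)·R2: [0, 0, 10, -20/3, -10/3, -10, 20/3]
R4 ← R4 + (1/5)·R3: [0, 0, 0, 0, 0, 0, 0]
R5 ← R5 − (2)·R3: [0, 0, 0, 0, 0, 0, 0]
The echelon form has 3 nonzero rows, and every pivot lies in the first 6 columns, so rank(B) = rank([B|b]) = 3.
The system is consistent.
rank = 3 < 6 unknowns, so there are infinitely many solutions.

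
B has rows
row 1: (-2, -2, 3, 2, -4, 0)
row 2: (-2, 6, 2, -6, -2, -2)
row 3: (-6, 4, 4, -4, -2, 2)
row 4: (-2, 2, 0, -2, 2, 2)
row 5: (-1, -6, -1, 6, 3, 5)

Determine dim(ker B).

Row reduce to echelon form.
R2 ← R2 − R1: [0, 8, -1, -8, 2, -2]
R3 ← R3 − (3)·R1: [0, 10, -5, -10, 10, 2]
R4 ← R4 − R1: [0, 4, -3, -4, 6, 2]
R5 ← R5 − (1/2)·R1: [0, -5, -5/2, 5, 5, 5]
R3 ← R3 − (5/4)·R2: [0, 0, -15/4, 0, 15/2, 9/2]
R4 ← R4 − (1/2)·R2: [0, 0, -5/2, 0, 5, 3]
R5 ← R5 + (5/8)·R2: [0, 0, -25/8, 0, 25/4, 15/4]
R4 ← R4 − (2/3)·R3: [0, 0, 0, 0, 0, 0]
R5 ← R5 − (5/6)·R3: [0, 0, 0, 0, 0, 0]
3 nonzero rows, so rank(B) = 3.
B has 6 columns; by rank–nullity, nullity = 6 − 3 = 3.

3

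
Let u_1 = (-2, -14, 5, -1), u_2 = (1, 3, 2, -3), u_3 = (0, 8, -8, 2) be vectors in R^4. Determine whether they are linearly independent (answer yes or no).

yes

Form the matrix with these vectors as rows and row reduce.
R2 ← R2 + (1/2)·R1: [0, -4, 9/2, -7/2]
R3 ← R3 + (2)·R2: [0, 0, 1, -5]
3 nonzero rows, so the 3 vectors span a space of dimension 3.
Since 3 = 3, the vectors are linearly independent.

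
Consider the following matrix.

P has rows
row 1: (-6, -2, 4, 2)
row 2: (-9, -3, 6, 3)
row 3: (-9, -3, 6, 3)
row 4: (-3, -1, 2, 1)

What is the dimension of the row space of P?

1

Row reduce to echelon form.
R2 ← R2 − (3/2)·R1: [0, 0, 0, 0]
R3 ← R3 − (3/2)·R1: [0, 0, 0, 0]
R4 ← R4 − (1/2)·R1: [0, 0, 0, 0]
Echelon form has 1 nonzero row, so rank(P) = 1.
The row space has dimension equal to the rank: 1.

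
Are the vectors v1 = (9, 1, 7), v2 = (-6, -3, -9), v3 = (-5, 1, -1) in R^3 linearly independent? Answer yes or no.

no

Form the matrix with these vectors as rows and row reduce.
R2 ← R2 + (2/3)·R1: [0, -7/3, -13/3]
R3 ← R3 + (5/9)·R1: [0, 14/9, 26/9]
R3 ← R3 + (2/3)·R2: [0, 0, 0]
2 nonzero rows, so the 3 vectors span a space of dimension 2.
Since 2 < 3, the vectors are linearly dependent.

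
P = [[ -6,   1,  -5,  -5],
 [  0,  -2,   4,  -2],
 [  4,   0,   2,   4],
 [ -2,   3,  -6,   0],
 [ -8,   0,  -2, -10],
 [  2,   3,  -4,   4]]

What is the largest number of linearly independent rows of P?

Row reduce to echelon form.
R3 ← R3 + (2/3)·R1: [0, 2/3, -4/3, 2/3]
R4 ← R4 − (1/3)·R1: [0, 8/3, -13/3, 5/3]
R5 ← R5 − (4/3)·R1: [0, -4/3, 14/3, -10/3]
R6 ← R6 + (1/3)·R1: [0, 10/3, -17/3, 7/3]
R3 ← R3 + (1/3)·R2: [0, 0, 0, 0]
R4 ← R4 + (4/3)·R2: [0, 0, 1, -1]
R5 ← R5 − (2/3)·R2: [0, 0, 2, -2]
R6 ← R6 + (5/3)·R2: [0, 0, 1, -1]
Swap R3 ↔ R4
R5 ← R5 − (2)·R3: [0, 0, 0, 0]
R6 ← R6 − R3: [0, 0, 0, 0]
Echelon form has 3 nonzero rows, so rank(P) = 3.
The rank gives the maximum number of linearly independent rows: 3.

3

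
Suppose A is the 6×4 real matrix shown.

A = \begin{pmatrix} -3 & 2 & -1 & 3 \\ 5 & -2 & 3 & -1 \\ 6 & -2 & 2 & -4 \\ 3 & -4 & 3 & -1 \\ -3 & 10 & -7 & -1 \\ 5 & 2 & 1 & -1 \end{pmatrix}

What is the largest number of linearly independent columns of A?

Row reduce to echelon form.
R2 ← R2 + (5/3)·R1: [0, 4/3, 4/3, 4]
R3 ← R3 + (2)·R1: [0, 2, 0, 2]
R4 ← R4 + R1: [0, -2, 2, 2]
R5 ← R5 − R1: [0, 8, -6, -4]
R6 ← R6 + (5/3)·R1: [0, 16/3, -2/3, 4]
R3 ← R3 − (3/2)·R2: [0, 0, -2, -4]
R4 ← R4 + (3/2)·R2: [0, 0, 4, 8]
R5 ← R5 − (6)·R2: [0, 0, -14, -28]
R6 ← R6 − (4)·R2: [0, 0, -6, -12]
R4 ← R4 + (2)·R3: [0, 0, 0, 0]
R5 ← R5 − (7)·R3: [0, 0, 0, 0]
R6 ← R6 − (3)·R3: [0, 0, 0, 0]
Echelon form has 3 nonzero rows, so rank(A) = 3.
The rank gives the maximum number of linearly independent columns: 3.

3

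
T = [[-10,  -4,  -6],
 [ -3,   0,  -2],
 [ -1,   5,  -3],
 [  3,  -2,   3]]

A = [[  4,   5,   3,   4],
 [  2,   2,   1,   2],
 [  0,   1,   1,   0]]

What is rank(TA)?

2

First compute TA:
[[-48, -64, -40, -48],
 [-12, -17, -11, -12],
 [  6,   2,  -1,   6],
 [  8,  14,  10,   8]]
Now row reduce the product.
R2 ← R2 − (1/4)·R1: [0, -1, -1, 0]
R3 ← R3 + (1/8)·R1: [0, -6, -6, 0]
R4 ← R4 + (1/6)·R1: [0, 10/3, 10/3, 0]
R3 ← R3 − (6)·R2: [0, 0, 0, 0]
R4 ← R4 + (10/3)·R2: [0, 0, 0, 0]
2 nonzero rows, so rank(TA) = 2.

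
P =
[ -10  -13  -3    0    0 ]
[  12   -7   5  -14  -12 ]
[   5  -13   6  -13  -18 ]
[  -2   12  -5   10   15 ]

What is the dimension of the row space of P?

Row reduce to echelon form.
R2 ← R2 + (6/5)·R1: [0, -113/5, 7/5, -14, -12]
R3 ← R3 + (1/2)·R1: [0, -39/2, 9/2, -13, -18]
R4 ← R4 − (1/5)·R1: [0, 73/5, -22/5, 10, 15]
R3 ← R3 − (195/226)·R2: [0, 0, 372/113, -104/113, -864/113]
R4 ← R4 + (73/113)·R2: [0, 0, -395/113, 108/113, 819/113]
R4 ← R4 + (395/372)·R3: [0, 0, 0, -2/93, -27/31]
Echelon form has 4 nonzero rows, so rank(P) = 4.
The row space has dimension equal to the rank: 4.

4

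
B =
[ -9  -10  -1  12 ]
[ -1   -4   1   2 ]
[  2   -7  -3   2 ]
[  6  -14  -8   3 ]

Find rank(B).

3

Row reduce to echelon form.
R2 ← R2 − (1/9)·R1: [0, -26/9, 10/9, 2/3]
R3 ← R3 + (2/9)·R1: [0, -83/9, -29/9, 14/3]
R4 ← R4 + (2/3)·R1: [0, -62/3, -26/3, 11]
R3 ← R3 − (83/26)·R2: [0, 0, -88/13, 33/13]
R4 ← R4 − (93/13)·R2: [0, 0, -216/13, 81/13]
R4 ← R4 − (27/11)·R3: [0, 0, 0, 0]
Echelon form has 3 nonzero rows, so rank(B) = 3.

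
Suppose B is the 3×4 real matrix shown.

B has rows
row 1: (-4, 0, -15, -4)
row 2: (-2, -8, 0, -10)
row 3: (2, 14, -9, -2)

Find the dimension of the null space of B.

Row reduce to echelon form.
R2 ← R2 − (1/2)·R1: [0, -8, 15/2, -8]
R3 ← R3 + (1/2)·R1: [0, 14, -33/2, -4]
R3 ← R3 + (7/4)·R2: [0, 0, -27/8, -18]
3 nonzero rows, so rank(B) = 3.
B has 4 columns; by rank–nullity, nullity = 4 − 3 = 1.

1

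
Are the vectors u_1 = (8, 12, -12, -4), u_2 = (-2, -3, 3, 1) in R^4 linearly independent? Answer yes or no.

no

Form the matrix with these vectors as rows and row reduce.
R2 ← R2 + (1/4)·R1: [0, 0, 0, 0]
1 nonzero row, so the 2 vectors span a space of dimension 1.
Since 1 < 2, the vectors are linearly dependent.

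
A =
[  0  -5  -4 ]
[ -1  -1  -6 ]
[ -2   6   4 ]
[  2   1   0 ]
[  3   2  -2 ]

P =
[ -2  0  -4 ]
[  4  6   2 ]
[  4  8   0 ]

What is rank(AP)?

2

First compute AP:
[[-36, -62, -10],
 [-26, -54,   2],
 [ 44,  68,  20],
 [  0,   6,  -6],
 [ -6,  -4,  -8]]
Now row reduce the product.
R2 ← R2 − (13/18)·R1: [0, -83/9, 83/9]
R3 ← R3 + (11/9)·R1: [0, -70/9, 70/9]
R5 ← R5 − (1/6)·R1: [0, 19/3, -19/3]
R3 ← R3 − (70/83)·R2: [0, 0, 0]
R4 ← R4 + (54/83)·R2: [0, 0, 0]
R5 ← R5 + (57/83)·R2: [0, 0, 0]
2 nonzero rows, so rank(AP) = 2.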